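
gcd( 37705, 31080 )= 5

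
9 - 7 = 2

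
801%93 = 57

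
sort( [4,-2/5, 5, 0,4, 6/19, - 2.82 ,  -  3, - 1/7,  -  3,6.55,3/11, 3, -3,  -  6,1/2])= [ -6 ,  -  3,-3, - 3, - 2.82, - 2/5, - 1/7, 0,3/11,6/19, 1/2,3,4,4,5,6.55 ] 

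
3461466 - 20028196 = -16566730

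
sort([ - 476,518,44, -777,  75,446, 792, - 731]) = [  -  777 , - 731,- 476, 44,75,446,518,  792]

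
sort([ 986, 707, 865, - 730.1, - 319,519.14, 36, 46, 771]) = [ - 730.1, - 319,36,46, 519.14,707, 771 , 865,986]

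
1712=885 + 827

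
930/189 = 4 + 58/63 = 4.92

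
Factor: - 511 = -7^1 * 73^1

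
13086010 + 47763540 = 60849550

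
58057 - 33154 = 24903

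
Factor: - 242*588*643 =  - 91496328 = - 2^3 * 3^1*7^2 * 11^2 * 643^1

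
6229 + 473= 6702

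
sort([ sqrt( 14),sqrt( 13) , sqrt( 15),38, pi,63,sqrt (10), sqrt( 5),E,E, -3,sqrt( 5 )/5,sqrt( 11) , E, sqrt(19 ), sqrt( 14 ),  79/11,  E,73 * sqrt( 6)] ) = [ - 3 , sqrt( 5)/5,sqrt ( 5 ),E, E,E,E, pi,sqrt(10),sqrt (11), sqrt( 13), sqrt(14), sqrt(14),sqrt (15 ),sqrt( 19),79/11,38,63,73*sqrt(6)] 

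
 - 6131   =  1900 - 8031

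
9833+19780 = 29613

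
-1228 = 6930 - 8158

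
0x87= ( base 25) 5a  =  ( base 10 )135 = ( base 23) 5k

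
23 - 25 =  - 2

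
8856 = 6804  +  2052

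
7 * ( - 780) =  - 5460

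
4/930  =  2/465 = 0.00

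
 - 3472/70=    - 50+2/5= -49.60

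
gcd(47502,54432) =126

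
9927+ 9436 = 19363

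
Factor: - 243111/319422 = - 583/766 = -2^(-1)* 11^1*53^1*383^( - 1)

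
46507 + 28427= 74934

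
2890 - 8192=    - 5302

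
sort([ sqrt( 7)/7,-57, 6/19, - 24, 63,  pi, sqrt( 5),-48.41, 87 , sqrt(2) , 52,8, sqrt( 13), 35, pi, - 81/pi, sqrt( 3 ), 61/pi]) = [-57, - 48.41, - 81/pi , - 24,6/19, sqrt( 7 )/7, sqrt( 2),sqrt( 3 ), sqrt(5),  pi, pi , sqrt (13 ), 8, 61/pi , 35, 52, 63,87 ] 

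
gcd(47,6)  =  1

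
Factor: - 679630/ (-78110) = 7^2*19^1 * 107^( - 1) = 931/107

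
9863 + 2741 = 12604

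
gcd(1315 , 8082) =1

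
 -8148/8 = -1019 + 1/2 = -1018.50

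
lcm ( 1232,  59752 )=119504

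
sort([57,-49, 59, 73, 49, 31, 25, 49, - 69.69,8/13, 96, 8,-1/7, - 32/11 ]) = [-69.69, - 49, - 32/11, -1/7, 8/13,8,25,31,49,49, 57, 59, 73,  96] 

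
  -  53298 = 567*(- 94)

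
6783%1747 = 1542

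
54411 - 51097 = 3314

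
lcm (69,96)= 2208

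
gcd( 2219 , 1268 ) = 317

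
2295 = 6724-4429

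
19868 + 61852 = 81720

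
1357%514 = 329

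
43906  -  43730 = 176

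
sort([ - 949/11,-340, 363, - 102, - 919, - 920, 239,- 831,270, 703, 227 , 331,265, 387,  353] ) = [ - 920,-919,- 831,- 340,-102, - 949/11,227, 239, 265,  270,331, 353,363 , 387,703]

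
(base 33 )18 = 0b101001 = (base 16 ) 29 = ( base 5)131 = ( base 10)41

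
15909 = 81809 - 65900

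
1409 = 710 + 699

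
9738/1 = 9738 =9738.00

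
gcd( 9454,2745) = 1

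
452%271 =181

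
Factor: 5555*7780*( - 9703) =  - 419343283700 = - 2^2 *5^2*11^1*31^1*101^1*313^1*389^1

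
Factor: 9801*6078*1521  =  90606697038 = 2^1*3^7*11^2*13^2*1013^1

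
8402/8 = 1050  +  1/4 = 1050.25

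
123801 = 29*4269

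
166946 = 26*6421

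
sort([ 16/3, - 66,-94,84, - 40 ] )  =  [ - 94, - 66, - 40,16/3,84 ] 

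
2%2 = 0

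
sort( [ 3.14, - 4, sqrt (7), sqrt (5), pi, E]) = [ - 4,sqrt(5), sqrt( 7),E, 3.14, pi ]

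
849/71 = 11 + 68/71  =  11.96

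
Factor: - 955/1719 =-5/9 = - 3^( - 2 )*5^1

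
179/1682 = 179/1682 = 0.11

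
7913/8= 989+1/8 = 989.12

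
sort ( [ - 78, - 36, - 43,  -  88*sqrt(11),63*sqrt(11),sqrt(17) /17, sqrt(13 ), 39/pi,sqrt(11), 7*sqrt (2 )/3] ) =[ - 88*sqrt ( 11 ), - 78, - 43, - 36,sqrt( 17 )/17, 7*sqrt(2)/3, sqrt(11), sqrt( 13), 39/pi , 63*sqrt(11)] 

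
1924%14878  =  1924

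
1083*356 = 385548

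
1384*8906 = 12325904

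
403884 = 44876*9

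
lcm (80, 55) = 880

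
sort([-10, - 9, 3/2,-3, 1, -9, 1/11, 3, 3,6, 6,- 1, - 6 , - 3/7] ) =[ - 10, - 9, - 9,  -  6,-3, - 1, - 3/7 , 1/11,1, 3/2,3,3 , 6, 6 ]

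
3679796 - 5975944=  -  2296148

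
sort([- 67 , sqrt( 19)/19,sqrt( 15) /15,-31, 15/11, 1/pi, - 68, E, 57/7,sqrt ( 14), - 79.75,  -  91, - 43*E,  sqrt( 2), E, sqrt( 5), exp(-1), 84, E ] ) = [ - 43 * E,  -  91,-79.75,-68, - 67, - 31, sqrt( 19)/19 , sqrt( 15)/15,1/pi, exp (-1 ), 15/11, sqrt( 2) , sqrt(5),E,  E, E, sqrt( 14), 57/7, 84] 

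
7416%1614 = 960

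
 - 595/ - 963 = 595/963 = 0.62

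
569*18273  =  10397337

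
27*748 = 20196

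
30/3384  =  5/564 = 0.01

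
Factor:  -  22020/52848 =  - 2^( - 2)*3^( - 1 )*5^1 = -5/12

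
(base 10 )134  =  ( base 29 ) 4i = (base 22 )62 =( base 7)251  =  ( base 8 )206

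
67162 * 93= 6246066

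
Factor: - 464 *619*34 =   -  9765344=- 2^5 * 17^1*29^1*619^1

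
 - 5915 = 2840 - 8755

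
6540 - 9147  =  -2607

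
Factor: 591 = 3^1 *197^1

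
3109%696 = 325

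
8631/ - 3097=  - 3+ 660/3097 =- 2.79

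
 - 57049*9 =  - 513441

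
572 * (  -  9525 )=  - 5448300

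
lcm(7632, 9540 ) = 38160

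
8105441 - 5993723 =2111718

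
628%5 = 3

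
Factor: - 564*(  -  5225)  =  2946900 = 2^2*3^1*5^2*11^1 * 19^1*47^1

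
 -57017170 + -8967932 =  - 65985102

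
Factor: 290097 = 3^2*32233^1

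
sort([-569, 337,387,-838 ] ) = [ - 838, - 569, 337, 387]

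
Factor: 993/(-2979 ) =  - 1/3 =- 3^(  -  1 ) 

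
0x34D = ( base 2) 1101001101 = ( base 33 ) PK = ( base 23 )1DH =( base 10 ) 845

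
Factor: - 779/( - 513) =41/27 =3^ (-3)*41^1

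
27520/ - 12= -2294+2/3 = - 2293.33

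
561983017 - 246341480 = 315641537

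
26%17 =9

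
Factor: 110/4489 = 2^1 * 5^1*11^1 *67^( - 2 )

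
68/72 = 17/18 = 0.94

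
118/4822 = 59/2411 = 0.02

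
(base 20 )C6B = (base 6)34455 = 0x1343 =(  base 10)4931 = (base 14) 1B23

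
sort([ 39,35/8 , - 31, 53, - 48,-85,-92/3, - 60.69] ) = [ - 85, - 60.69,- 48, - 31 ,-92/3, 35/8,39 , 53] 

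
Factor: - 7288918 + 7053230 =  - 235688 = -2^3*17^1*1733^1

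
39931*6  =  239586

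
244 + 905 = 1149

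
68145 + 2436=70581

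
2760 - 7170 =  - 4410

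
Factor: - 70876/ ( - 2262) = 94/3 = 2^1 * 3^( - 1)*47^1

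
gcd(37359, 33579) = 63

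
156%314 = 156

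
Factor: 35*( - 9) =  - 3^2*5^1*7^1= - 315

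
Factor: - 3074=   -  2^1*29^1*53^1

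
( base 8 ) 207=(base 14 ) 99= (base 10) 135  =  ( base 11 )113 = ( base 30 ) 4F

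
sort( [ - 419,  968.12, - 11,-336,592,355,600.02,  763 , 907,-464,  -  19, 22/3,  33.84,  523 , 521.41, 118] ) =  [ - 464,  -  419,-336, - 19, - 11,  22/3  ,  33.84,  118 , 355,521.41, 523, 592,600.02, 763 , 907,968.12 ] 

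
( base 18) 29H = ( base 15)3A2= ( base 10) 827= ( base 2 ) 1100111011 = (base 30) RH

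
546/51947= 78/7421 =0.01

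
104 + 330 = 434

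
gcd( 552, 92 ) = 92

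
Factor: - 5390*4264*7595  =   - 174555581200 = - 2^4 * 5^2*7^4*11^1  *  13^1*31^1*41^1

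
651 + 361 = 1012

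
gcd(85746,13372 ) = 2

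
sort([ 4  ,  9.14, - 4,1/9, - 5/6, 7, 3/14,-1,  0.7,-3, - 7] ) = [ - 7 , - 4, - 3, - 1, - 5/6, 1/9,3/14, 0.7,4,7,9.14]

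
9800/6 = 4900/3 = 1633.33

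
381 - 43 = 338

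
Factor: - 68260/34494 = -34130/17247=- 2^1*3^( - 1 )*5^1*3413^1 * 5749^ (-1 )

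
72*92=6624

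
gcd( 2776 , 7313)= 1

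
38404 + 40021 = 78425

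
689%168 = 17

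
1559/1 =1559 = 1559.00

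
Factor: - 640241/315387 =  - 3^( - 3 )*7^1*11681^( - 1)*91463^1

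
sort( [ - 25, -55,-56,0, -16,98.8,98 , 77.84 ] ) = [ - 56, - 55, - 25, - 16, 0,77.84, 98, 98.8]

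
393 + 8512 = 8905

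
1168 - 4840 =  - 3672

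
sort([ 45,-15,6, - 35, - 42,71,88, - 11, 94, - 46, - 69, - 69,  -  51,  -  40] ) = [ - 69, - 69, - 51 , - 46 , -42, - 40, - 35, - 15, - 11,6,45,  71,  88,94] 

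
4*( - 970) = -3880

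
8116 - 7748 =368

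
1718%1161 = 557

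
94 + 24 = 118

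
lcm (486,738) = 19926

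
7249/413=7249/413 = 17.55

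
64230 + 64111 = 128341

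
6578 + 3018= 9596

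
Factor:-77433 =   -  3^1*53^1 * 487^1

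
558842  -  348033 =210809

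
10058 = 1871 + 8187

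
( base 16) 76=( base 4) 1312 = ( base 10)118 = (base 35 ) 3d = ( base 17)6G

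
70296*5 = 351480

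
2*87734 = 175468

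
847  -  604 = 243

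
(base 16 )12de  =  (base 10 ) 4830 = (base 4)1023132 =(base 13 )2277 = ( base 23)930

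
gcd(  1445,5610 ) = 85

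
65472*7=458304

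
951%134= 13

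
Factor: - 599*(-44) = 2^2 * 11^1 * 599^1 = 26356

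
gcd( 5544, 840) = 168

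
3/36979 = 3/36979= 0.00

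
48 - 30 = 18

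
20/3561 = 20/3561= 0.01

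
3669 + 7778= 11447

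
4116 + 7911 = 12027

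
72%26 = 20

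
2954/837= 2954/837 = 3.53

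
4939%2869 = 2070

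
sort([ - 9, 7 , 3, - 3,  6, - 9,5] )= [ - 9, - 9, - 3, 3,5 , 6,  7 ] 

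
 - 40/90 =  - 1 + 5/9 = - 0.44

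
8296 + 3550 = 11846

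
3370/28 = 1685/14 = 120.36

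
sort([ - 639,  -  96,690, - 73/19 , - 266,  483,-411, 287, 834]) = [  -  639, - 411,-266,  -  96, - 73/19, 287,483,690, 834] 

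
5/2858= 5/2858 = 0.00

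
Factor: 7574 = 2^1*7^1*541^1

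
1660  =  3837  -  2177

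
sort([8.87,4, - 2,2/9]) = [-2,2/9,4,  8.87]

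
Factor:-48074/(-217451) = 86/389 = 2^1*43^1*389^(  -  1 ) 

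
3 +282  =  285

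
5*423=2115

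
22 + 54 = 76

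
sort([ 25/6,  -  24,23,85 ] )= [-24, 25/6,23, 85 ]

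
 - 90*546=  - 49140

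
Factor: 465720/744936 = 19405/31039= 5^1 * 3881^1*31039^ ( - 1)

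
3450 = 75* 46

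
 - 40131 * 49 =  - 1966419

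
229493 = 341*673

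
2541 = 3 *847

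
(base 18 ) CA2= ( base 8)7746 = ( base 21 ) 94h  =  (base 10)4070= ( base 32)3v6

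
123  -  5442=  - 5319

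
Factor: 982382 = 2^1 * 89^1*5519^1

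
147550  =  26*5675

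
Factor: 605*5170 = 3127850 = 2^1* 5^2*  11^3*47^1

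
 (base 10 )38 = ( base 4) 212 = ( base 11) 35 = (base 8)46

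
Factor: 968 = 2^3 *11^2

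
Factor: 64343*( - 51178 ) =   -  3292946054= - 2^1*37^2 * 47^1*25589^1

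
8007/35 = 8007/35 = 228.77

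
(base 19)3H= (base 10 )74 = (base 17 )46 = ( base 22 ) 38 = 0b1001010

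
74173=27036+47137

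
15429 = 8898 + 6531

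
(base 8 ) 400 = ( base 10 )256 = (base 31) 88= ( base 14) 144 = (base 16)100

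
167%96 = 71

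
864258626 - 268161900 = 596096726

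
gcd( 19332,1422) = 18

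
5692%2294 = 1104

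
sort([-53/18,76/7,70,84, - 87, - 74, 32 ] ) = [ - 87, - 74,- 53/18,76/7,32,  70,  84 ] 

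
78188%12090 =5648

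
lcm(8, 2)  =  8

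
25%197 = 25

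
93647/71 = 1318+ 69/71  =  1318.97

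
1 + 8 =9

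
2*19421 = 38842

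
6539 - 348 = 6191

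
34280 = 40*857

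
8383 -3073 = 5310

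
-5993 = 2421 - 8414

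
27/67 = 27/67 = 0.40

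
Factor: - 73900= - 2^2*5^2*739^1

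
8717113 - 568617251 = -559900138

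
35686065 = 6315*5651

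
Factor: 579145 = 5^1* 7^1*16547^1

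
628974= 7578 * 83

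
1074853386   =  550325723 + 524527663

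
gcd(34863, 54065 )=1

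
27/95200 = 27/95200 = 0.00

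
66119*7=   462833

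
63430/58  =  31715/29 = 1093.62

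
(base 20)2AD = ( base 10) 1013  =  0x3f5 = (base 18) 325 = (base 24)1i5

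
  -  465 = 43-508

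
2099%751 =597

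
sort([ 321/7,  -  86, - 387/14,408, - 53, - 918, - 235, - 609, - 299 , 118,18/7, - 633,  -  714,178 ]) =[ - 918, -714, - 633, - 609, - 299, - 235, - 86, - 53,-387/14,18/7, 321/7,118,178, 408 ]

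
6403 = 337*19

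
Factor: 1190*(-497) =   -  2^1 * 5^1* 7^2*17^1*71^1 = - 591430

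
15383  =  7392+7991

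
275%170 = 105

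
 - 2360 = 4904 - 7264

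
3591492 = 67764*53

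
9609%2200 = 809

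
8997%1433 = 399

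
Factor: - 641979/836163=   -767/999 = - 3^ (-3)*13^1*37^( -1)*59^1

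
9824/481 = 9824/481 = 20.42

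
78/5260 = 39/2630 = 0.01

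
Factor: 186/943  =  2^1*3^1 * 23^( - 1) *31^1 *41^(-1)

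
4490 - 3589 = 901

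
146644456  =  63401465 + 83242991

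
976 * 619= 604144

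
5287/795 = 6 + 517/795 = 6.65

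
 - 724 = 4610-5334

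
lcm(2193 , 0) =0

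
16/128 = 1/8 = 0.12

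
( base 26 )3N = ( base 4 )1211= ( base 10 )101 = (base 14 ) 73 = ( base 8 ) 145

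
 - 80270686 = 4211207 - 84481893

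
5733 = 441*13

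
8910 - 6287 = 2623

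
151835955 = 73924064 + 77911891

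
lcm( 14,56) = 56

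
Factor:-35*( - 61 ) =5^1*7^1*61^1=2135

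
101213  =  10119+91094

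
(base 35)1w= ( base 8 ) 103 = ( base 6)151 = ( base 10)67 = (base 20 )37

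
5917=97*61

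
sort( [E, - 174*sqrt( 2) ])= [ -174*sqrt( 2 ), E ]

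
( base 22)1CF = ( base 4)23323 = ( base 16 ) 2FB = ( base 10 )763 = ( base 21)1f7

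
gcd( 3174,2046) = 6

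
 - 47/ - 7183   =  47/7183 = 0.01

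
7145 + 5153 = 12298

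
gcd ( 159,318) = 159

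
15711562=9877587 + 5833975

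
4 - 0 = 4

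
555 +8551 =9106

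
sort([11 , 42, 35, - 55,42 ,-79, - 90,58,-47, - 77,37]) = [ - 90 , - 79 , - 77 , - 55, - 47,  11,35,37,42, 42,58]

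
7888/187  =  464/11 = 42.18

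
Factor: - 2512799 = -211^1*11909^1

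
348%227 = 121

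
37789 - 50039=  - 12250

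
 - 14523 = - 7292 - 7231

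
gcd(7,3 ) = 1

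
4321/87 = 149/3 = 49.67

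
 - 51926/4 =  - 12982+1/2 =-12981.50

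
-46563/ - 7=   46563/7 = 6651.86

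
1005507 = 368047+637460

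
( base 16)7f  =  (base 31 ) 43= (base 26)4N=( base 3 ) 11201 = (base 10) 127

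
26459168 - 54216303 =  - 27757135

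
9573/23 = 416+5/23  =  416.22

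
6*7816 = 46896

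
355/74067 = 355/74067= 0.00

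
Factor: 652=2^2*163^1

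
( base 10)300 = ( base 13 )1a1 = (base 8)454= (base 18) gc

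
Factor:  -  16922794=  - 2^1*7^1 *53^1*22807^1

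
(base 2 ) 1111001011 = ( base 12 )68b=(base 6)4255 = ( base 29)14e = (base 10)971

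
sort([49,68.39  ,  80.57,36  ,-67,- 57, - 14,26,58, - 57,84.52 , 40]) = [-67, - 57, - 57,- 14,26,36, 40,49,58,68.39,80.57, 84.52] 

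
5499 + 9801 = 15300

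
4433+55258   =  59691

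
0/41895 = 0  =  0.00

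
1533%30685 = 1533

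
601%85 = 6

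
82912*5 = 414560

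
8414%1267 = 812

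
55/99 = 5/9   =  0.56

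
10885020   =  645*16876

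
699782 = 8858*79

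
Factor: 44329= 97^1*457^1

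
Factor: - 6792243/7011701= - 3^1 * 17^( - 1)*277^( - 1 )*1489^( - 1)*2264081^1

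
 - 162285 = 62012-224297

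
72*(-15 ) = -1080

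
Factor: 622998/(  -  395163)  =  -834/529 = - 2^1 * 3^1*23^( -2)* 139^1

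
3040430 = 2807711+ 232719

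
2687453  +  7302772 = 9990225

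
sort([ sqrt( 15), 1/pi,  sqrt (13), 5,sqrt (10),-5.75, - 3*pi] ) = [ - 3*pi, - 5.75,  1/pi,sqrt ( 10),sqrt( 13),sqrt(15 ) , 5]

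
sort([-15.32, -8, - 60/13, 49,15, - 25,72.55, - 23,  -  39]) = [ -39 , - 25,-23, - 15.32,-8, - 60/13,15, 49 , 72.55]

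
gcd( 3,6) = 3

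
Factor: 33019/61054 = 53/98 = 2^ ( - 1)*7^(-2)*53^1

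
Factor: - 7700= - 2^2*5^2*7^1*11^1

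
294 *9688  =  2848272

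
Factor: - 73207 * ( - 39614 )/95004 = 2^(-1 ) * 3^( - 2 )*7^( - 1) * 13^( - 1 )*19^1 *683^1 * 3853^1 = 50000381/1638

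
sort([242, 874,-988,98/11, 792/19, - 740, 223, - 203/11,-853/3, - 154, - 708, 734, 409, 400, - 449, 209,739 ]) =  [  -  988, - 740, - 708, - 449,-853/3,-154, - 203/11, 98/11, 792/19, 209,223 , 242, 400,409, 734, 739, 874 ]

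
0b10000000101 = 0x405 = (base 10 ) 1029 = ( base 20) 2B9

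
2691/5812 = 2691/5812 = 0.46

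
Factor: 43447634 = 2^1*1021^1*21277^1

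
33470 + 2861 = 36331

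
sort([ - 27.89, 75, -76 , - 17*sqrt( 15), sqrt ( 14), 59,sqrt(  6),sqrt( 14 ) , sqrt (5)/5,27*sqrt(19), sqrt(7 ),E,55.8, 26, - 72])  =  [ - 76,  -  72, - 17* sqrt(15), - 27.89,sqrt( 5)/5,sqrt(6 ),sqrt( 7 ),E , sqrt( 14 ),sqrt( 14),26, 55.8,59,  75,27*sqrt(19 ) ]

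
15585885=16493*945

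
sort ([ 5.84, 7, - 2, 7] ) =[ - 2,  5.84, 7, 7 ] 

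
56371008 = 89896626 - 33525618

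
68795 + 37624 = 106419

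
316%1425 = 316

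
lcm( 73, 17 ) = 1241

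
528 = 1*528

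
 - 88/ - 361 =88/361 =0.24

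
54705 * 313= 17122665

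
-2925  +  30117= 27192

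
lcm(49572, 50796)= 4114476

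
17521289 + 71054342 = 88575631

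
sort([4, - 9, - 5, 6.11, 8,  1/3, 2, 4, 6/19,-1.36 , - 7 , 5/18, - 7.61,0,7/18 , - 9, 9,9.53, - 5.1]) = [ - 9, - 9, - 7.61 ,-7,  -  5.1,-5 , - 1.36,  0,5/18 , 6/19, 1/3,7/18,2, 4 , 4,6.11,  8,9, 9.53 ]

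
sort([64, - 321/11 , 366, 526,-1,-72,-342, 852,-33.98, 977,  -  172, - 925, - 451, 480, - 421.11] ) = [-925,-451,-421.11,-342, - 172, - 72, - 33.98,-321/11,-1,  64, 366, 480, 526, 852, 977] 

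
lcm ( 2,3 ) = 6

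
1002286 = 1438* 697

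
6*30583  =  183498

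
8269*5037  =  41650953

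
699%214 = 57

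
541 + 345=886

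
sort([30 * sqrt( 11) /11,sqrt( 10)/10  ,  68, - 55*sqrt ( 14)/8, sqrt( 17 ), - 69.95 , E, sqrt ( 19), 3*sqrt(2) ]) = [ - 69.95,  -  55*sqrt( 14 ) /8,  sqrt(10)/10,E, sqrt(17), 3 * sqrt(2)  ,  sqrt( 19), 30*sqrt( 11) /11  ,  68 ] 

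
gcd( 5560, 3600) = 40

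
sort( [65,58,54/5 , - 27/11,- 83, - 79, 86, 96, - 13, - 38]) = [ - 83 , - 79,-38, - 13,- 27/11,54/5,58,65, 86,96 ] 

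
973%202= 165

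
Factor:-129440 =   -  2^5*5^1 * 809^1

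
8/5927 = 8/5927 = 0.00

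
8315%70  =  55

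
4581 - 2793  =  1788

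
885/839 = 885/839 = 1.05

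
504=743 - 239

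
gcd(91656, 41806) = 2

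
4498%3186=1312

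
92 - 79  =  13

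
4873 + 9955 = 14828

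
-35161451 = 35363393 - 70524844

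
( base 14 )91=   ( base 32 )3V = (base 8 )177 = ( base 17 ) 78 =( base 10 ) 127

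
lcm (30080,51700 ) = 1654400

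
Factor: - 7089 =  - 3^1*17^1*139^1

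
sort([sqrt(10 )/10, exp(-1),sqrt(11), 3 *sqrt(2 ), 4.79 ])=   [sqrt ( 10) /10, exp (-1),  sqrt (11),  3*sqrt(2),4.79]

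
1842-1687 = 155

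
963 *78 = 75114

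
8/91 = 8/91 = 0.09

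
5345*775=4142375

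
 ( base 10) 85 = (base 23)3g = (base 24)3d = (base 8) 125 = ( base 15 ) 5a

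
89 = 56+33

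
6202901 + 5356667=11559568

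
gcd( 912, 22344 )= 456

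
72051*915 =65926665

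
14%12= 2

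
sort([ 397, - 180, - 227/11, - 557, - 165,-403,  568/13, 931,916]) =[-557, - 403, - 180,-165, - 227/11, 568/13, 397,916,  931]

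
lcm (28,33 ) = 924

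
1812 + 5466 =7278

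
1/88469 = 1/88469 = 0.00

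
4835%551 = 427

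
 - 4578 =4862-9440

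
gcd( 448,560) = 112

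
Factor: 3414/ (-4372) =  - 2^( - 1 )*3^1 * 569^1*1093^( - 1 ) = - 1707/2186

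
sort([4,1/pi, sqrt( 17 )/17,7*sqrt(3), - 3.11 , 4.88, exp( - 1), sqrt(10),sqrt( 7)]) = [ - 3.11,sqrt(17)/17,1/pi, exp( - 1 ),sqrt( 7 ), sqrt(10 ), 4 , 4.88,7*sqrt ( 3)]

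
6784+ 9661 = 16445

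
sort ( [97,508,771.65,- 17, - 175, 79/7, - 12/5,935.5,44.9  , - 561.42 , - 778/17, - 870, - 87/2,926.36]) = [ - 870, - 561.42, - 175, - 778/17, - 87/2,-17, - 12/5, 79/7, 44.9, 97,508, 771.65 , 926.36,935.5]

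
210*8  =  1680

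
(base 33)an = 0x161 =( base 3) 111002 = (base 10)353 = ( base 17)13d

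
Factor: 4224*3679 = 15540096 =2^7*3^1*11^1 * 13^1* 283^1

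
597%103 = 82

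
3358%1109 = 31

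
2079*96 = 199584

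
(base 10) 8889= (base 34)7nf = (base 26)D3N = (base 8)21271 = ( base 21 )k36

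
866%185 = 126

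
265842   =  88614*3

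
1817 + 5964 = 7781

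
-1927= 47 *( - 41 )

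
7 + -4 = 3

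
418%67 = 16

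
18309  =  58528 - 40219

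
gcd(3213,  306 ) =153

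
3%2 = 1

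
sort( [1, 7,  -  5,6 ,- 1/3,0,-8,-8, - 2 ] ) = [ - 8,-8, - 5, -2, - 1/3,0,1,6, 7]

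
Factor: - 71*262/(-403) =18602/403 = 2^1*13^( - 1) *31^ ( - 1)*71^1*131^1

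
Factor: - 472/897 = -2^3*3^( - 1) *13^(-1)*23^( - 1)*59^1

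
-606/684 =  - 101/114= -0.89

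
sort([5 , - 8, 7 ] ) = [ - 8,5,7 ] 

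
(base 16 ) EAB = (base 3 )12011002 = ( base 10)3755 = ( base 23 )726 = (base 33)3eq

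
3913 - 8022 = - 4109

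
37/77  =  37/77 = 0.48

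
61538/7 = 8791 + 1/7= 8791.14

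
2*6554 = 13108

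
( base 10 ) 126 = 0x7e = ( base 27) 4I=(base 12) A6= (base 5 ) 1001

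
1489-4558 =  - 3069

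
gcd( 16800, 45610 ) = 10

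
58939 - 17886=41053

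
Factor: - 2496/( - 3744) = 2^1*3^(  -  1)= 2/3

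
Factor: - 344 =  - 2^3*43^1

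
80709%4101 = 2790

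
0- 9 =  - 9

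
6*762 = 4572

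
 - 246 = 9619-9865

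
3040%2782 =258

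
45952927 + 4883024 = 50835951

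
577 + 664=1241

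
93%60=33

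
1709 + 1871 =3580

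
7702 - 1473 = 6229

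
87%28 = 3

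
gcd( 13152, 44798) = 2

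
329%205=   124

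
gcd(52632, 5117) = 731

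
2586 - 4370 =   -  1784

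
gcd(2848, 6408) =712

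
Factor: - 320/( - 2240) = 7^( - 1) = 1/7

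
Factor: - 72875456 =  - 2^6*1138679^1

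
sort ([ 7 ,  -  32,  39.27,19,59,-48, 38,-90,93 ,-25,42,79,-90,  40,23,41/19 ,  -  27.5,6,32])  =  [  -  90,-90,-48,-32,- 27.5,- 25, 41/19, 6,7, 19,23,32,38,39.27,40,42,59 , 79,93]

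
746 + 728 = 1474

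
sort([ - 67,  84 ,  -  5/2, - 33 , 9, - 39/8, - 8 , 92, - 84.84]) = [ - 84.84, - 67, - 33,-8 , - 39/8, - 5/2 , 9, 84,92]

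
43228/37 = 1168 + 12/37 =1168.32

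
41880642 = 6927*6046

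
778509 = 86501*9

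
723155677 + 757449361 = 1480605038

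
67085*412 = 27639020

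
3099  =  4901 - 1802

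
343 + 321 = 664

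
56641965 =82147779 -25505814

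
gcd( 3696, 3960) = 264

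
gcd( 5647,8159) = 1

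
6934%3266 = 402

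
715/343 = 2 + 29/343  =  2.08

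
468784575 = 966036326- 497251751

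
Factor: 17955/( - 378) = -2^( - 1) * 5^1 * 19^1= - 95/2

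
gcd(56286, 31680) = 18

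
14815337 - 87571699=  - 72756362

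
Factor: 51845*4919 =5^1*4919^1*10369^1 = 255025555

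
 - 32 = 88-120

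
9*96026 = 864234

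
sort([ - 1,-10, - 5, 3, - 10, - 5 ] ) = [-10,-10,- 5, - 5 , - 1, 3]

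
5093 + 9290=14383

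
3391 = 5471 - 2080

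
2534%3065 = 2534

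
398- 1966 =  - 1568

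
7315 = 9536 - 2221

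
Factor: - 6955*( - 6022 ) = 2^1*5^1*13^1*107^1*3011^1 =41883010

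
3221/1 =3221  =  3221.00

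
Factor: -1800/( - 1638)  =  2^2 * 5^2*7^(-1 )*13^( - 1) = 100/91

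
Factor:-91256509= - 6827^1*13367^1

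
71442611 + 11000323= 82442934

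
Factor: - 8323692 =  - 2^2*3^1*13^1*229^1*233^1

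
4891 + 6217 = 11108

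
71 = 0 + 71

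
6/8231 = 6/8231 = 0.00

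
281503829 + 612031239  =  893535068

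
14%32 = 14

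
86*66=5676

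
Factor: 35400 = 2^3*3^1*5^2*59^1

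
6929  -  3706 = 3223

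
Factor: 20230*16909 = 2^1*5^1*7^1*17^2*37^1*457^1 = 342069070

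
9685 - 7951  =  1734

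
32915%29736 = 3179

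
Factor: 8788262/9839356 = 4394131/4919678 = 2^(  -  1)*7^1*47^( - 1)*199^( - 1)*263^( - 1 )*627733^1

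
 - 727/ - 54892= 727/54892 =0.01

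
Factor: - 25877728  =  - 2^5 * 808679^1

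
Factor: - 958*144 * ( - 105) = 2^5 * 3^3*5^1 * 7^1 * 479^1 = 14484960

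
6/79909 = 6/79909  =  0.00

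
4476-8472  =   - 3996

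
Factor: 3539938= 2^1*37^1*47837^1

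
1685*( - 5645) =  - 9511825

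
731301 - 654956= 76345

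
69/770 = 69/770 = 0.09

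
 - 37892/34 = - 1115 + 9/17= - 1114.47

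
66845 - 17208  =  49637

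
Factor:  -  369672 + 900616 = 2^9*17^1*61^1 = 530944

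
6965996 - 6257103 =708893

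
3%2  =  1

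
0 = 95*0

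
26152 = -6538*(  -  4 ) 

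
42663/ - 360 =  - 119 + 59/120 =- 118.51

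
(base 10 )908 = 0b1110001100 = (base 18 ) 2E8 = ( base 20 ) 258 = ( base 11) 756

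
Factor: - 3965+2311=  - 2^1 * 827^1 = - 1654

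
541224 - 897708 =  - 356484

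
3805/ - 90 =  - 761/18 = - 42.28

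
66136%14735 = 7196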